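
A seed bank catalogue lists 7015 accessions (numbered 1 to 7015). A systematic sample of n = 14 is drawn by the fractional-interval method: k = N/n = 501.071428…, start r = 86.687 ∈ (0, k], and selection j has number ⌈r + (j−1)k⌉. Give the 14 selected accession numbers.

87, 588, 1089, 1590, 2091, 2593, 3094, 3595, 4096, 4597, 5098, 5599, 6100, 6601

j=1: r + 0k = 86.687 → ⌈·⌉ = 87
j=2: r + 1k = 587.758428… → ⌈·⌉ = 588
j=3: r + 2k = 1088.829857… → ⌈·⌉ = 1089
j=4: r + 3k = 1589.901285… → ⌈·⌉ = 1590
j=5: r + 4k = 2090.972714… → ⌈·⌉ = 2091
j=6: r + 5k = 2592.044142… → ⌈·⌉ = 2593
j=7: r + 6k = 3093.115571… → ⌈·⌉ = 3094
j=8: r + 7k = 3594.187 → ⌈·⌉ = 3595
j=9: r + 8k = 4095.258428… → ⌈·⌉ = 4096
j=10: r + 9k = 4596.329857… → ⌈·⌉ = 4597
j=11: r + 10k = 5097.401285… → ⌈·⌉ = 5098
j=12: r + 11k = 5598.472714… → ⌈·⌉ = 5599
j=13: r + 12k = 6099.544142… → ⌈·⌉ = 6100
j=14: r + 13k = 6600.615571… → ⌈·⌉ = 6601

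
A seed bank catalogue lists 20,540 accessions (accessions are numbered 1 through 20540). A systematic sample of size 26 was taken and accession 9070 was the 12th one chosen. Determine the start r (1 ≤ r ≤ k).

k = 20540/26 = 790
r = 9070 − (12−1)×790 = 9070 − 8690 = 380

380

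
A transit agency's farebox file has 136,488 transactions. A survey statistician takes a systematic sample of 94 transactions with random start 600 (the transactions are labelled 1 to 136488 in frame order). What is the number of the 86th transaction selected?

k = 136488/94 = 1452
86th selection = r + (86−1)·k = 600 + 85×1452 = 600 + 123420 = 124020

124020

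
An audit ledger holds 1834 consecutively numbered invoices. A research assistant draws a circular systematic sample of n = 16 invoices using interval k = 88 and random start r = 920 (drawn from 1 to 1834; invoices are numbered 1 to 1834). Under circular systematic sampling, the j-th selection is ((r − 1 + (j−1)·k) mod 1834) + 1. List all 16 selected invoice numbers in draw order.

Selection 1: 920
Selection 2: 920 + 88 = 1008
Selection 3: 1008 + 88 = 1096
Selection 4: 1096 + 88 = 1184
Selection 5: 1184 + 88 = 1272
Selection 6: 1272 + 88 = 1360
Selection 7: 1360 + 88 = 1448
Selection 8: 1448 + 88 = 1536
Selection 9: 1536 + 88 = 1624
Selection 10: 1624 + 88 = 1712
Selection 11: 1712 + 88 = 1800
Selection 12: 1800 + 88 = 1888 → 1888 − 1834 = 54
Selection 13: 54 + 88 = 142
Selection 14: 142 + 88 = 230
Selection 15: 230 + 88 = 318
Selection 16: 318 + 88 = 406

920, 1008, 1096, 1184, 1272, 1360, 1448, 1536, 1624, 1712, 1800, 54, 142, 230, 318, 406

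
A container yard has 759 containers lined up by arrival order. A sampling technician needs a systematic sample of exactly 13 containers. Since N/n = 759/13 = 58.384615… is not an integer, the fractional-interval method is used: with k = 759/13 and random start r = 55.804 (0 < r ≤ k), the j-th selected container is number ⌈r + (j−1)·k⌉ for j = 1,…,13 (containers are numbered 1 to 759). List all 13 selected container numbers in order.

56, 115, 173, 231, 290, 348, 407, 465, 523, 582, 640, 699, 757

j=1: r + 0k = 55.804 → ⌈·⌉ = 56
j=2: r + 1k = 114.188615… → ⌈·⌉ = 115
j=3: r + 2k = 172.573230… → ⌈·⌉ = 173
j=4: r + 3k = 230.957846… → ⌈·⌉ = 231
j=5: r + 4k = 289.342461… → ⌈·⌉ = 290
j=6: r + 5k = 347.727076… → ⌈·⌉ = 348
j=7: r + 6k = 406.111692… → ⌈·⌉ = 407
j=8: r + 7k = 464.496307… → ⌈·⌉ = 465
j=9: r + 8k = 522.880923… → ⌈·⌉ = 523
j=10: r + 9k = 581.265538… → ⌈·⌉ = 582
j=11: r + 10k = 639.650153… → ⌈·⌉ = 640
j=12: r + 11k = 698.034769… → ⌈·⌉ = 699
j=13: r + 12k = 756.419384… → ⌈·⌉ = 757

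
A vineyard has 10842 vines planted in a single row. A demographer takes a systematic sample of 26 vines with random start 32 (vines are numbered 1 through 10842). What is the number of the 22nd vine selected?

8789

k = 10842/26 = 417
22nd selection = r + (22−1)·k = 32 + 21×417 = 32 + 8757 = 8789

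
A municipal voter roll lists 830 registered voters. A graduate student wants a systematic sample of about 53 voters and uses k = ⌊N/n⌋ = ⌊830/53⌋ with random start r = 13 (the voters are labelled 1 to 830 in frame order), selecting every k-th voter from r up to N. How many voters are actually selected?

55

k = ⌊830/53⌋ = 15
Achieved size = ⌊(830 − 13)/15⌋ + 1 = ⌊817/15⌋ + 1 = 54 + 1 = 55
(last selection: 13 + 54×15 = 823 ≤ 830; next would be 838 > 830)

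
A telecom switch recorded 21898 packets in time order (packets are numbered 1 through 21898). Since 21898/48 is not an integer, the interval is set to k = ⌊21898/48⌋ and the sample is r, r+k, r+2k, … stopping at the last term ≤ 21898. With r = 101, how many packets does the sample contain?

48

k = ⌊21898/48⌋ = 456
Achieved size = ⌊(21898 − 101)/456⌋ + 1 = ⌊21797/456⌋ + 1 = 47 + 1 = 48
(last selection: 101 + 47×456 = 21533 ≤ 21898; next would be 21989 > 21898)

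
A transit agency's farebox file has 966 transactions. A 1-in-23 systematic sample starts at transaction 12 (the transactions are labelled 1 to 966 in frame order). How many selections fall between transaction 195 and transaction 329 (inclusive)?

k = 23
First selection ≥ 195: 12 + ⌈(195−12)/23⌉·23 = 12 + 8×23 = 196
Last selection ≤ 329: 12 + ⌊(329−12)/23⌋·23 = 12 + 13×23 = 311
Count = 13 − 8 + 1 = 6

6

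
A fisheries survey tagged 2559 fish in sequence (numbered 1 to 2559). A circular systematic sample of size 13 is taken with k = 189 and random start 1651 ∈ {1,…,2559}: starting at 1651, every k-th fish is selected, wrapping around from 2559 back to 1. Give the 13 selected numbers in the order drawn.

Selection 1: 1651
Selection 2: 1651 + 189 = 1840
Selection 3: 1840 + 189 = 2029
Selection 4: 2029 + 189 = 2218
Selection 5: 2218 + 189 = 2407
Selection 6: 2407 + 189 = 2596 → 2596 − 2559 = 37
Selection 7: 37 + 189 = 226
Selection 8: 226 + 189 = 415
Selection 9: 415 + 189 = 604
Selection 10: 604 + 189 = 793
Selection 11: 793 + 189 = 982
Selection 12: 982 + 189 = 1171
Selection 13: 1171 + 189 = 1360

1651, 1840, 2029, 2218, 2407, 37, 226, 415, 604, 793, 982, 1171, 1360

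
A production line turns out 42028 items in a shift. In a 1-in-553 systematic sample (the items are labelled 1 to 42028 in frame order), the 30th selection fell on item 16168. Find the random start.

k = 553
r = 16168 − (30−1)×553 = 16168 − 16037 = 131

131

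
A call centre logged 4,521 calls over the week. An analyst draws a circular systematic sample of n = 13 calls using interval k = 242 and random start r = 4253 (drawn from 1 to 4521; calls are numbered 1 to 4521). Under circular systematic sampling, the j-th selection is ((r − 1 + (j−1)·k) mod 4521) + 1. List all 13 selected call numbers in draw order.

4253, 4495, 216, 458, 700, 942, 1184, 1426, 1668, 1910, 2152, 2394, 2636

Selection 1: 4253
Selection 2: 4253 + 242 = 4495
Selection 3: 4495 + 242 = 4737 → 4737 − 4521 = 216
Selection 4: 216 + 242 = 458
Selection 5: 458 + 242 = 700
Selection 6: 700 + 242 = 942
Selection 7: 942 + 242 = 1184
Selection 8: 1184 + 242 = 1426
Selection 9: 1426 + 242 = 1668
Selection 10: 1668 + 242 = 1910
Selection 11: 1910 + 242 = 2152
Selection 12: 2152 + 242 = 2394
Selection 13: 2394 + 242 = 2636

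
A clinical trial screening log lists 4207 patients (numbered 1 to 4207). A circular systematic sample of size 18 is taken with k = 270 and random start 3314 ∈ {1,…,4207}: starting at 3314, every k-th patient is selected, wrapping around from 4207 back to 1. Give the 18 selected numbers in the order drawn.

Selection 1: 3314
Selection 2: 3314 + 270 = 3584
Selection 3: 3584 + 270 = 3854
Selection 4: 3854 + 270 = 4124
Selection 5: 4124 + 270 = 4394 → 4394 − 4207 = 187
Selection 6: 187 + 270 = 457
Selection 7: 457 + 270 = 727
Selection 8: 727 + 270 = 997
Selection 9: 997 + 270 = 1267
Selection 10: 1267 + 270 = 1537
Selection 11: 1537 + 270 = 1807
Selection 12: 1807 + 270 = 2077
Selection 13: 2077 + 270 = 2347
Selection 14: 2347 + 270 = 2617
Selection 15: 2617 + 270 = 2887
Selection 16: 2887 + 270 = 3157
Selection 17: 3157 + 270 = 3427
Selection 18: 3427 + 270 = 3697

3314, 3584, 3854, 4124, 187, 457, 727, 997, 1267, 1537, 1807, 2077, 2347, 2617, 2887, 3157, 3427, 3697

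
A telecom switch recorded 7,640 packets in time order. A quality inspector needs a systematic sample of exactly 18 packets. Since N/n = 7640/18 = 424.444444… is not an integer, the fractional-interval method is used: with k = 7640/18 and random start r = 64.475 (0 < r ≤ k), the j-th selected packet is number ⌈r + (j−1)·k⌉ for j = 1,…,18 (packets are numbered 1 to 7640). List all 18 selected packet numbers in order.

65, 489, 914, 1338, 1763, 2187, 2612, 3036, 3461, 3885, 4309, 4734, 5158, 5583, 6007, 6432, 6856, 7281

j=1: r + 0k = 64.475 → ⌈·⌉ = 65
j=2: r + 1k = 488.919444… → ⌈·⌉ = 489
j=3: r + 2k = 913.363888… → ⌈·⌉ = 914
j=4: r + 3k = 1337.808333… → ⌈·⌉ = 1338
j=5: r + 4k = 1762.252777… → ⌈·⌉ = 1763
j=6: r + 5k = 2186.697222… → ⌈·⌉ = 2187
j=7: r + 6k = 2611.141666… → ⌈·⌉ = 2612
j=8: r + 7k = 3035.586111… → ⌈·⌉ = 3036
j=9: r + 8k = 3460.030555… → ⌈·⌉ = 3461
j=10: r + 9k = 3884.475 → ⌈·⌉ = 3885
j=11: r + 10k = 4308.919444… → ⌈·⌉ = 4309
j=12: r + 11k = 4733.363888… → ⌈·⌉ = 4734
j=13: r + 12k = 5157.808333… → ⌈·⌉ = 5158
j=14: r + 13k = 5582.252777… → ⌈·⌉ = 5583
j=15: r + 14k = 6006.697222… → ⌈·⌉ = 6007
j=16: r + 15k = 6431.141666… → ⌈·⌉ = 6432
j=17: r + 16k = 6855.586111… → ⌈·⌉ = 6856
j=18: r + 17k = 7280.030555… → ⌈·⌉ = 7281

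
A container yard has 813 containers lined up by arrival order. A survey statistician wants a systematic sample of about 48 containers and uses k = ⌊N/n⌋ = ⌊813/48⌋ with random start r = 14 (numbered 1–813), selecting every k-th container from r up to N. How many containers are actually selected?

k = ⌊813/48⌋ = 16
Achieved size = ⌊(813 − 14)/16⌋ + 1 = ⌊799/16⌋ + 1 = 49 + 1 = 50
(last selection: 14 + 49×16 = 798 ≤ 813; next would be 814 > 813)

50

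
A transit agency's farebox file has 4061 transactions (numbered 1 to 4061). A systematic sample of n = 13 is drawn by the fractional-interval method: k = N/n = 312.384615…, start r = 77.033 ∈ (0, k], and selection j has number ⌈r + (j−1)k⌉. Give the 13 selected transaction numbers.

78, 390, 702, 1015, 1327, 1639, 1952, 2264, 2577, 2889, 3201, 3514, 3826

j=1: r + 0k = 77.033 → ⌈·⌉ = 78
j=2: r + 1k = 389.417615… → ⌈·⌉ = 390
j=3: r + 2k = 701.802230… → ⌈·⌉ = 702
j=4: r + 3k = 1014.186846… → ⌈·⌉ = 1015
j=5: r + 4k = 1326.571461… → ⌈·⌉ = 1327
j=6: r + 5k = 1638.956076… → ⌈·⌉ = 1639
j=7: r + 6k = 1951.340692… → ⌈·⌉ = 1952
j=8: r + 7k = 2263.725307… → ⌈·⌉ = 2264
j=9: r + 8k = 2576.109923… → ⌈·⌉ = 2577
j=10: r + 9k = 2888.494538… → ⌈·⌉ = 2889
j=11: r + 10k = 3200.879153… → ⌈·⌉ = 3201
j=12: r + 11k = 3513.263769… → ⌈·⌉ = 3514
j=13: r + 12k = 3825.648384… → ⌈·⌉ = 3826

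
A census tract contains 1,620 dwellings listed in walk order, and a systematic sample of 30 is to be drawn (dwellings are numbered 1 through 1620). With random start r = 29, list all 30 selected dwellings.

k = N/n = 1620/30 = 54
dwelling 1: 29
dwelling 2: 29 + 54 = 83
dwelling 3: 83 + 54 = 137
dwelling 4: 137 + 54 = 191
dwelling 5: 191 + 54 = 245
dwelling 6: 245 + 54 = 299
dwelling 7: 299 + 54 = 353
dwelling 8: 353 + 54 = 407
dwelling 9: 407 + 54 = 461
dwelling 10: 461 + 54 = 515
dwelling 11: 515 + 54 = 569
dwelling 12: 569 + 54 = 623
dwelling 13: 623 + 54 = 677
dwelling 14: 677 + 54 = 731
dwelling 15: 731 + 54 = 785
dwelling 16: 785 + 54 = 839
dwelling 17: 839 + 54 = 893
dwelling 18: 893 + 54 = 947
dwelling 19: 947 + 54 = 1001
dwelling 20: 1001 + 54 = 1055
dwelling 21: 1055 + 54 = 1109
dwelling 22: 1109 + 54 = 1163
dwelling 23: 1163 + 54 = 1217
dwelling 24: 1217 + 54 = 1271
dwelling 25: 1271 + 54 = 1325
dwelling 26: 1325 + 54 = 1379
dwelling 27: 1379 + 54 = 1433
dwelling 28: 1433 + 54 = 1487
dwelling 29: 1487 + 54 = 1541
dwelling 30: 1541 + 54 = 1595

29, 83, 137, 191, 245, 299, 353, 407, 461, 515, 569, 623, 677, 731, 785, 839, 893, 947, 1001, 1055, 1109, 1163, 1217, 1271, 1325, 1379, 1433, 1487, 1541, 1595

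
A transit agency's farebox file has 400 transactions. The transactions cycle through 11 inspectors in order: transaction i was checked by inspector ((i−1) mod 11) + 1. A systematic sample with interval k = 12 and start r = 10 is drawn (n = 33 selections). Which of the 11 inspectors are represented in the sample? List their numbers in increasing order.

1, 2, 3, 4, 5, 6, 7, 8, 9, 10, 11

Consecutive selections differ by k = 12, so their inspector numbers differ by 12 mod 11 = 1.
gcd(12, 11) = 1, so the sample visits 11/1 = 11 distinct residues mod 11.
Start 10 is inspector 10; the inspectors hit are 1, 2, 3, 4, 5, 6, 7, 8, 9, 10, 11.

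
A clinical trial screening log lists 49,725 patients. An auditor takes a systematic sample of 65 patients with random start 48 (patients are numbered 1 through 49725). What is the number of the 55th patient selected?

41358

k = 49725/65 = 765
55th selection = r + (55−1)·k = 48 + 54×765 = 48 + 41310 = 41358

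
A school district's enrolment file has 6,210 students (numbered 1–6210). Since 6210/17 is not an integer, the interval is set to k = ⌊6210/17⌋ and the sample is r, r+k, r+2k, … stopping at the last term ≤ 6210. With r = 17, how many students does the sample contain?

17

k = ⌊6210/17⌋ = 365
Achieved size = ⌊(6210 − 17)/365⌋ + 1 = ⌊6193/365⌋ + 1 = 16 + 1 = 17
(last selection: 17 + 16×365 = 5857 ≤ 6210; next would be 6222 > 6210)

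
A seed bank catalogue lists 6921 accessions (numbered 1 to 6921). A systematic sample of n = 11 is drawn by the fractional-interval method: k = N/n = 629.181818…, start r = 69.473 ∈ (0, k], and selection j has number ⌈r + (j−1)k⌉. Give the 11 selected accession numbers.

j=1: r + 0k = 69.473 → ⌈·⌉ = 70
j=2: r + 1k = 698.654818… → ⌈·⌉ = 699
j=3: r + 2k = 1327.836636… → ⌈·⌉ = 1328
j=4: r + 3k = 1957.018454… → ⌈·⌉ = 1958
j=5: r + 4k = 2586.200272… → ⌈·⌉ = 2587
j=6: r + 5k = 3215.382090… → ⌈·⌉ = 3216
j=7: r + 6k = 3844.563909… → ⌈·⌉ = 3845
j=8: r + 7k = 4473.745727… → ⌈·⌉ = 4474
j=9: r + 8k = 5102.927545… → ⌈·⌉ = 5103
j=10: r + 9k = 5732.109363… → ⌈·⌉ = 5733
j=11: r + 10k = 6361.291181… → ⌈·⌉ = 6362

70, 699, 1328, 1958, 2587, 3216, 3845, 4474, 5103, 5733, 6362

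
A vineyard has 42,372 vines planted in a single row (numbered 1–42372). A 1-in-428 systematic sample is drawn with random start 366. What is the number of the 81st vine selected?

34606

k = 428
81st selection = r + (81−1)·k = 366 + 80×428 = 366 + 34240 = 34606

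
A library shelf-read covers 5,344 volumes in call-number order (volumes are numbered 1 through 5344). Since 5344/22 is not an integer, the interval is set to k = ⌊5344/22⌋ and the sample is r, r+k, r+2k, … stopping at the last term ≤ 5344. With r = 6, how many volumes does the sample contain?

23

k = ⌊5344/22⌋ = 242
Achieved size = ⌊(5344 − 6)/242⌋ + 1 = ⌊5338/242⌋ + 1 = 22 + 1 = 23
(last selection: 6 + 22×242 = 5330 ≤ 5344; next would be 5572 > 5344)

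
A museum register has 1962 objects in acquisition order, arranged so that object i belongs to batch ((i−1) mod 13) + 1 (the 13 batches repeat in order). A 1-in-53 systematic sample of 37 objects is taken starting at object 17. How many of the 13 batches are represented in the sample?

13

Consecutive selections differ by k = 53, so their batch numbers differ by 53 mod 13 = 1.
gcd(53, 13) = 1, so the sample visits 13/1 = 13 distinct residues mod 13.
Start 17 is batch 4; the batches hit are 1, 2, 3, 4, 5, 6, 7, 8, 9, 10, 11, 12, 13.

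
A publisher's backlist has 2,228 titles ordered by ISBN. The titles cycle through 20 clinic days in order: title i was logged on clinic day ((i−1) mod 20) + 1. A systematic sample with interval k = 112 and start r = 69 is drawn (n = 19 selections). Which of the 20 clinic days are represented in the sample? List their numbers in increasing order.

Consecutive selections differ by k = 112, so their clinic day numbers differ by 112 mod 20 = 12.
gcd(112, 20) = 4, so the sample visits 20/4 = 5 distinct residues mod 20.
Start 69 is clinic day 9; the clinic days hit are 1, 5, 9, 13, 17.

1, 5, 9, 13, 17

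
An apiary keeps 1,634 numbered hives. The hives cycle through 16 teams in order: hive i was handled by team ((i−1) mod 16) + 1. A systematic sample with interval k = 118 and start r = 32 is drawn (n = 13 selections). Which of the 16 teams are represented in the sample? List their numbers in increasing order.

Consecutive selections differ by k = 118, so their team numbers differ by 118 mod 16 = 6.
gcd(118, 16) = 2, so the sample visits 16/2 = 8 distinct residues mod 16.
Start 32 is team 16; the teams hit are 2, 4, 6, 8, 10, 12, 14, 16.

2, 4, 6, 8, 10, 12, 14, 16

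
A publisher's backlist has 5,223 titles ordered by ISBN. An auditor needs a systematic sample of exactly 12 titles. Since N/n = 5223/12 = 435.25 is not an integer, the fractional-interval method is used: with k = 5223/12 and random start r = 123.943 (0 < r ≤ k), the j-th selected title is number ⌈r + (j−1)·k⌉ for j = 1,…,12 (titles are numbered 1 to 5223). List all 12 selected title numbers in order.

j=1: r + 0k = 123.943 → ⌈·⌉ = 124
j=2: r + 1k = 559.193 → ⌈·⌉ = 560
j=3: r + 2k = 994.443 → ⌈·⌉ = 995
j=4: r + 3k = 1429.693 → ⌈·⌉ = 1430
j=5: r + 4k = 1864.943 → ⌈·⌉ = 1865
j=6: r + 5k = 2300.193 → ⌈·⌉ = 2301
j=7: r + 6k = 2735.443 → ⌈·⌉ = 2736
j=8: r + 7k = 3170.693 → ⌈·⌉ = 3171
j=9: r + 8k = 3605.943 → ⌈·⌉ = 3606
j=10: r + 9k = 4041.193 → ⌈·⌉ = 4042
j=11: r + 10k = 4476.443 → ⌈·⌉ = 4477
j=12: r + 11k = 4911.693 → ⌈·⌉ = 4912

124, 560, 995, 1430, 1865, 2301, 2736, 3171, 3606, 4042, 4477, 4912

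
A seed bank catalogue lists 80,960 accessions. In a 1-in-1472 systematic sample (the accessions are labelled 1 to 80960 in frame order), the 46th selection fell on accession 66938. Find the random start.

698

k = 1472
r = 66938 − (46−1)×1472 = 66938 − 66240 = 698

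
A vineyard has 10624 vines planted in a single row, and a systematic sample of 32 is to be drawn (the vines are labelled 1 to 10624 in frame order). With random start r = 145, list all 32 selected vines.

145, 477, 809, 1141, 1473, 1805, 2137, 2469, 2801, 3133, 3465, 3797, 4129, 4461, 4793, 5125, 5457, 5789, 6121, 6453, 6785, 7117, 7449, 7781, 8113, 8445, 8777, 9109, 9441, 9773, 10105, 10437

k = N/n = 10624/32 = 332
vine 1: 145
vine 2: 145 + 332 = 477
vine 3: 477 + 332 = 809
vine 4: 809 + 332 = 1141
vine 5: 1141 + 332 = 1473
vine 6: 1473 + 332 = 1805
vine 7: 1805 + 332 = 2137
vine 8: 2137 + 332 = 2469
vine 9: 2469 + 332 = 2801
vine 10: 2801 + 332 = 3133
vine 11: 3133 + 332 = 3465
vine 12: 3465 + 332 = 3797
vine 13: 3797 + 332 = 4129
vine 14: 4129 + 332 = 4461
vine 15: 4461 + 332 = 4793
vine 16: 4793 + 332 = 5125
vine 17: 5125 + 332 = 5457
vine 18: 5457 + 332 = 5789
vine 19: 5789 + 332 = 6121
vine 20: 6121 + 332 = 6453
vine 21: 6453 + 332 = 6785
vine 22: 6785 + 332 = 7117
vine 23: 7117 + 332 = 7449
vine 24: 7449 + 332 = 7781
vine 25: 7781 + 332 = 8113
vine 26: 8113 + 332 = 8445
vine 27: 8445 + 332 = 8777
vine 28: 8777 + 332 = 9109
vine 29: 9109 + 332 = 9441
vine 30: 9441 + 332 = 9773
vine 31: 9773 + 332 = 10105
vine 32: 10105 + 332 = 10437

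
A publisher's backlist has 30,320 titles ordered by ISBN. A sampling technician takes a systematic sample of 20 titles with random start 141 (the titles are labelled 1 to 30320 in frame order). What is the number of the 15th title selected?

k = 30320/20 = 1516
15th selection = r + (15−1)·k = 141 + 14×1516 = 141 + 21224 = 21365

21365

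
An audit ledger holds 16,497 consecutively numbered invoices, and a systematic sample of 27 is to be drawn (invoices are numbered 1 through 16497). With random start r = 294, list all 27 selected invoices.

k = N/n = 16497/27 = 611
invoice 1: 294
invoice 2: 294 + 611 = 905
invoice 3: 905 + 611 = 1516
invoice 4: 1516 + 611 = 2127
invoice 5: 2127 + 611 = 2738
invoice 6: 2738 + 611 = 3349
invoice 7: 3349 + 611 = 3960
invoice 8: 3960 + 611 = 4571
invoice 9: 4571 + 611 = 5182
invoice 10: 5182 + 611 = 5793
invoice 11: 5793 + 611 = 6404
invoice 12: 6404 + 611 = 7015
invoice 13: 7015 + 611 = 7626
invoice 14: 7626 + 611 = 8237
invoice 15: 8237 + 611 = 8848
invoice 16: 8848 + 611 = 9459
invoice 17: 9459 + 611 = 10070
invoice 18: 10070 + 611 = 10681
invoice 19: 10681 + 611 = 11292
invoice 20: 11292 + 611 = 11903
invoice 21: 11903 + 611 = 12514
invoice 22: 12514 + 611 = 13125
invoice 23: 13125 + 611 = 13736
invoice 24: 13736 + 611 = 14347
invoice 25: 14347 + 611 = 14958
invoice 26: 14958 + 611 = 15569
invoice 27: 15569 + 611 = 16180

294, 905, 1516, 2127, 2738, 3349, 3960, 4571, 5182, 5793, 6404, 7015, 7626, 8237, 8848, 9459, 10070, 10681, 11292, 11903, 12514, 13125, 13736, 14347, 14958, 15569, 16180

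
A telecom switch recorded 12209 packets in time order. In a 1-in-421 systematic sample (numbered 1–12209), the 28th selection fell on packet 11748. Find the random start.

381

k = 421
r = 11748 − (28−1)×421 = 11748 − 11367 = 381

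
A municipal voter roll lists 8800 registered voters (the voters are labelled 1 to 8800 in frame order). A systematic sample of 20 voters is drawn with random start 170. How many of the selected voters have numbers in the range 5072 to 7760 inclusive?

k = 8800/20 = 440
First selection ≥ 5072: 170 + ⌈(5072−170)/440⌉·440 = 170 + 12×440 = 5450
Last selection ≤ 7760: 170 + ⌊(7760−170)/440⌋·440 = 170 + 17×440 = 7650
Count = 17 − 12 + 1 = 6

6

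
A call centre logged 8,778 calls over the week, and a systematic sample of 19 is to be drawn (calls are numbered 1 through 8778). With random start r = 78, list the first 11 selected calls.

k = N/n = 8778/19 = 462
call 1: 78
call 2: 78 + 462 = 540
call 3: 540 + 462 = 1002
call 4: 1002 + 462 = 1464
call 5: 1464 + 462 = 1926
call 6: 1926 + 462 = 2388
call 7: 2388 + 462 = 2850
call 8: 2850 + 462 = 3312
call 9: 3312 + 462 = 3774
call 10: 3774 + 462 = 4236
call 11: 4236 + 462 = 4698

78, 540, 1002, 1464, 1926, 2388, 2850, 3312, 3774, 4236, 4698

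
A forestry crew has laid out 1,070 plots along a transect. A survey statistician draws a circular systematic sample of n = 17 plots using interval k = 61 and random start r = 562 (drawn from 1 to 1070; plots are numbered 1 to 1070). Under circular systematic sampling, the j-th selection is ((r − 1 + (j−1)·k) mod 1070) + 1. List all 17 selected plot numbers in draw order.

562, 623, 684, 745, 806, 867, 928, 989, 1050, 41, 102, 163, 224, 285, 346, 407, 468

Selection 1: 562
Selection 2: 562 + 61 = 623
Selection 3: 623 + 61 = 684
Selection 4: 684 + 61 = 745
Selection 5: 745 + 61 = 806
Selection 6: 806 + 61 = 867
Selection 7: 867 + 61 = 928
Selection 8: 928 + 61 = 989
Selection 9: 989 + 61 = 1050
Selection 10: 1050 + 61 = 1111 → 1111 − 1070 = 41
Selection 11: 41 + 61 = 102
Selection 12: 102 + 61 = 163
Selection 13: 163 + 61 = 224
Selection 14: 224 + 61 = 285
Selection 15: 285 + 61 = 346
Selection 16: 346 + 61 = 407
Selection 17: 407 + 61 = 468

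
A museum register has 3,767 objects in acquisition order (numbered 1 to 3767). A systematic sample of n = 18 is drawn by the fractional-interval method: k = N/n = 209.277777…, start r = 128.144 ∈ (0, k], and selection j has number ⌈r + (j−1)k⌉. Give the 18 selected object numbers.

j=1: r + 0k = 128.144 → ⌈·⌉ = 129
j=2: r + 1k = 337.421777… → ⌈·⌉ = 338
j=3: r + 2k = 546.699555… → ⌈·⌉ = 547
j=4: r + 3k = 755.977333… → ⌈·⌉ = 756
j=5: r + 4k = 965.255111… → ⌈·⌉ = 966
j=6: r + 5k = 1174.532888… → ⌈·⌉ = 1175
j=7: r + 6k = 1383.810666… → ⌈·⌉ = 1384
j=8: r + 7k = 1593.088444… → ⌈·⌉ = 1594
j=9: r + 8k = 1802.366222… → ⌈·⌉ = 1803
j=10: r + 9k = 2011.644 → ⌈·⌉ = 2012
j=11: r + 10k = 2220.921777… → ⌈·⌉ = 2221
j=12: r + 11k = 2430.199555… → ⌈·⌉ = 2431
j=13: r + 12k = 2639.477333… → ⌈·⌉ = 2640
j=14: r + 13k = 2848.755111… → ⌈·⌉ = 2849
j=15: r + 14k = 3058.032888… → ⌈·⌉ = 3059
j=16: r + 15k = 3267.310666… → ⌈·⌉ = 3268
j=17: r + 16k = 3476.588444… → ⌈·⌉ = 3477
j=18: r + 17k = 3685.866222… → ⌈·⌉ = 3686

129, 338, 547, 756, 966, 1175, 1384, 1594, 1803, 2012, 2221, 2431, 2640, 2849, 3059, 3268, 3477, 3686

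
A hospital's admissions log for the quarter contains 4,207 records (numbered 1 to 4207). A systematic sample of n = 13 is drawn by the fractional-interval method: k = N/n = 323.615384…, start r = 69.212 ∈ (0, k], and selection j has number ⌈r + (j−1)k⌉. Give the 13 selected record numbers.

j=1: r + 0k = 69.212 → ⌈·⌉ = 70
j=2: r + 1k = 392.827384… → ⌈·⌉ = 393
j=3: r + 2k = 716.442769… → ⌈·⌉ = 717
j=4: r + 3k = 1040.058153… → ⌈·⌉ = 1041
j=5: r + 4k = 1363.673538… → ⌈·⌉ = 1364
j=6: r + 5k = 1687.288923… → ⌈·⌉ = 1688
j=7: r + 6k = 2010.904307… → ⌈·⌉ = 2011
j=8: r + 7k = 2334.519692… → ⌈·⌉ = 2335
j=9: r + 8k = 2658.135076… → ⌈·⌉ = 2659
j=10: r + 9k = 2981.750461… → ⌈·⌉ = 2982
j=11: r + 10k = 3305.365846… → ⌈·⌉ = 3306
j=12: r + 11k = 3628.981230… → ⌈·⌉ = 3629
j=13: r + 12k = 3952.596615… → ⌈·⌉ = 3953

70, 393, 717, 1041, 1364, 1688, 2011, 2335, 2659, 2982, 3306, 3629, 3953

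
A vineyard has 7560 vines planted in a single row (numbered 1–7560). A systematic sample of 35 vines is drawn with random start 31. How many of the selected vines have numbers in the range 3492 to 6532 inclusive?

14

k = 7560/35 = 216
First selection ≥ 3492: 31 + ⌈(3492−31)/216⌉·216 = 31 + 17×216 = 3703
Last selection ≤ 6532: 31 + ⌊(6532−31)/216⌋·216 = 31 + 30×216 = 6511
Count = 30 − 17 + 1 = 14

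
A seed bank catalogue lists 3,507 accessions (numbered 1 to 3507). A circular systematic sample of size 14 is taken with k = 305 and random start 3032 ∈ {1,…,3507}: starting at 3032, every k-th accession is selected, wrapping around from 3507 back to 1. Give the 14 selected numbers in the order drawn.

Selection 1: 3032
Selection 2: 3032 + 305 = 3337
Selection 3: 3337 + 305 = 3642 → 3642 − 3507 = 135
Selection 4: 135 + 305 = 440
Selection 5: 440 + 305 = 745
Selection 6: 745 + 305 = 1050
Selection 7: 1050 + 305 = 1355
Selection 8: 1355 + 305 = 1660
Selection 9: 1660 + 305 = 1965
Selection 10: 1965 + 305 = 2270
Selection 11: 2270 + 305 = 2575
Selection 12: 2575 + 305 = 2880
Selection 13: 2880 + 305 = 3185
Selection 14: 3185 + 305 = 3490

3032, 3337, 135, 440, 745, 1050, 1355, 1660, 1965, 2270, 2575, 2880, 3185, 3490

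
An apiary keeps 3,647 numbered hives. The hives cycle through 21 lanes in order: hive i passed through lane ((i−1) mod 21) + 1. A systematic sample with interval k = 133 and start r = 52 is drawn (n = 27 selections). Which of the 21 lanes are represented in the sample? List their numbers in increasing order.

3, 10, 17

Consecutive selections differ by k = 133, so their lane numbers differ by 133 mod 21 = 7.
gcd(133, 21) = 7, so the sample visits 21/7 = 3 distinct residues mod 21.
Start 52 is lane 10; the lanes hit are 3, 10, 17.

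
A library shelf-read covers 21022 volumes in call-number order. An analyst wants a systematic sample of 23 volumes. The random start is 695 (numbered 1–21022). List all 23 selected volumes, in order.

k = N/n = 21022/23 = 914
volume 1: 695
volume 2: 695 + 914 = 1609
volume 3: 1609 + 914 = 2523
volume 4: 2523 + 914 = 3437
volume 5: 3437 + 914 = 4351
volume 6: 4351 + 914 = 5265
volume 7: 5265 + 914 = 6179
volume 8: 6179 + 914 = 7093
volume 9: 7093 + 914 = 8007
volume 10: 8007 + 914 = 8921
volume 11: 8921 + 914 = 9835
volume 12: 9835 + 914 = 10749
volume 13: 10749 + 914 = 11663
volume 14: 11663 + 914 = 12577
volume 15: 12577 + 914 = 13491
volume 16: 13491 + 914 = 14405
volume 17: 14405 + 914 = 15319
volume 18: 15319 + 914 = 16233
volume 19: 16233 + 914 = 17147
volume 20: 17147 + 914 = 18061
volume 21: 18061 + 914 = 18975
volume 22: 18975 + 914 = 19889
volume 23: 19889 + 914 = 20803

695, 1609, 2523, 3437, 4351, 5265, 6179, 7093, 8007, 8921, 9835, 10749, 11663, 12577, 13491, 14405, 15319, 16233, 17147, 18061, 18975, 19889, 20803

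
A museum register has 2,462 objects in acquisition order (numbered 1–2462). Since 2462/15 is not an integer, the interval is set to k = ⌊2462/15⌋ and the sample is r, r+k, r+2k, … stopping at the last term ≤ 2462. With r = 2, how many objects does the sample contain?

k = ⌊2462/15⌋ = 164
Achieved size = ⌊(2462 − 2)/164⌋ + 1 = ⌊2460/164⌋ + 1 = 15 + 1 = 16
(last selection: 2 + 15×164 = 2462 ≤ 2462; next would be 2626 > 2462)

16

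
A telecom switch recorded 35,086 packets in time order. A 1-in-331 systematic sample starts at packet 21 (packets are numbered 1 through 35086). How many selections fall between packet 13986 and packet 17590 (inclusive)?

11

k = 331
First selection ≥ 13986: 21 + ⌈(13986−21)/331⌉·331 = 21 + 43×331 = 14254
Last selection ≤ 17590: 21 + ⌊(17590−21)/331⌋·331 = 21 + 53×331 = 17564
Count = 53 − 43 + 1 = 11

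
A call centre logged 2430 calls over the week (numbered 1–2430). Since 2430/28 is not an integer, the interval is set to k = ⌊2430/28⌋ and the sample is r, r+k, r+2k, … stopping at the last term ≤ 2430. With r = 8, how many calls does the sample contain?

29

k = ⌊2430/28⌋ = 86
Achieved size = ⌊(2430 − 8)/86⌋ + 1 = ⌊2422/86⌋ + 1 = 28 + 1 = 29
(last selection: 8 + 28×86 = 2416 ≤ 2430; next would be 2502 > 2430)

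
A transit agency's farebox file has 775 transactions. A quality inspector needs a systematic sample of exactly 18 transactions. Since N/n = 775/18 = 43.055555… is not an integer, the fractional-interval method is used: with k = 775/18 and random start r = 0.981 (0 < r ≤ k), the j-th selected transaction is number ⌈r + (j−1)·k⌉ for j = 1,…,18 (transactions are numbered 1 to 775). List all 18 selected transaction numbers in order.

j=1: r + 0k = 0.981 → ⌈·⌉ = 1
j=2: r + 1k = 44.036555… → ⌈·⌉ = 45
j=3: r + 2k = 87.092111… → ⌈·⌉ = 88
j=4: r + 3k = 130.147666… → ⌈·⌉ = 131
j=5: r + 4k = 173.203222… → ⌈·⌉ = 174
j=6: r + 5k = 216.258777… → ⌈·⌉ = 217
j=7: r + 6k = 259.314333… → ⌈·⌉ = 260
j=8: r + 7k = 302.369888… → ⌈·⌉ = 303
j=9: r + 8k = 345.425444… → ⌈·⌉ = 346
j=10: r + 9k = 388.481 → ⌈·⌉ = 389
j=11: r + 10k = 431.536555… → ⌈·⌉ = 432
j=12: r + 11k = 474.592111… → ⌈·⌉ = 475
j=13: r + 12k = 517.647666… → ⌈·⌉ = 518
j=14: r + 13k = 560.703222… → ⌈·⌉ = 561
j=15: r + 14k = 603.758777… → ⌈·⌉ = 604
j=16: r + 15k = 646.814333… → ⌈·⌉ = 647
j=17: r + 16k = 689.869888… → ⌈·⌉ = 690
j=18: r + 17k = 732.925444… → ⌈·⌉ = 733

1, 45, 88, 131, 174, 217, 260, 303, 346, 389, 432, 475, 518, 561, 604, 647, 690, 733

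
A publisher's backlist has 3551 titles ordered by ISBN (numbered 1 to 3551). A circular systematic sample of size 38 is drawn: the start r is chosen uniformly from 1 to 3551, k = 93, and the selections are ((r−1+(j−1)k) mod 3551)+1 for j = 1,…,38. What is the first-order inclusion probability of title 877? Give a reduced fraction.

38/3551

For each position j, as r ranges over 1…3551 the j-th selection hits every title exactly once, so title 877 is selected for exactly 38 of the 3551 starts.
Inclusion probability = 38/3551.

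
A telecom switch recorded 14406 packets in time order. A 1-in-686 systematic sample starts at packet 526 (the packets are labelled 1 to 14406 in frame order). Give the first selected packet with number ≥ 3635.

k = 686
Steps past start: ⌈(3635 − 526)/686⌉ = ⌈3109/686⌉ = 5
Selected packet: 526 + 5×686 = 3956

3956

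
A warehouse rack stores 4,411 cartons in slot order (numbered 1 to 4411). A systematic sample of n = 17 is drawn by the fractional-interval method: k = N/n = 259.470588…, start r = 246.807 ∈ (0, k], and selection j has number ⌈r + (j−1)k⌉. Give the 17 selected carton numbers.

247, 507, 766, 1026, 1285, 1545, 1804, 2064, 2323, 2583, 2842, 3101, 3361, 3620, 3880, 4139, 4399

j=1: r + 0k = 246.807 → ⌈·⌉ = 247
j=2: r + 1k = 506.277588… → ⌈·⌉ = 507
j=3: r + 2k = 765.748176… → ⌈·⌉ = 766
j=4: r + 3k = 1025.218764… → ⌈·⌉ = 1026
j=5: r + 4k = 1284.689352… → ⌈·⌉ = 1285
j=6: r + 5k = 1544.159941… → ⌈·⌉ = 1545
j=7: r + 6k = 1803.630529… → ⌈·⌉ = 1804
j=8: r + 7k = 2063.101117… → ⌈·⌉ = 2064
j=9: r + 8k = 2322.571705… → ⌈·⌉ = 2323
j=10: r + 9k = 2582.042294… → ⌈·⌉ = 2583
j=11: r + 10k = 2841.512882… → ⌈·⌉ = 2842
j=12: r + 11k = 3100.983470… → ⌈·⌉ = 3101
j=13: r + 12k = 3360.454058… → ⌈·⌉ = 3361
j=14: r + 13k = 3619.924647… → ⌈·⌉ = 3620
j=15: r + 14k = 3879.395235… → ⌈·⌉ = 3880
j=16: r + 15k = 4138.865823… → ⌈·⌉ = 4139
j=17: r + 16k = 4398.336411… → ⌈·⌉ = 4399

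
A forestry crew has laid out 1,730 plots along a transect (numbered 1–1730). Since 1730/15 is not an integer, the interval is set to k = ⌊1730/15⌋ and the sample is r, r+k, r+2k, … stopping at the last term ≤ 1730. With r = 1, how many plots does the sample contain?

16

k = ⌊1730/15⌋ = 115
Achieved size = ⌊(1730 − 1)/115⌋ + 1 = ⌊1729/115⌋ + 1 = 15 + 1 = 16
(last selection: 1 + 15×115 = 1726 ≤ 1730; next would be 1841 > 1730)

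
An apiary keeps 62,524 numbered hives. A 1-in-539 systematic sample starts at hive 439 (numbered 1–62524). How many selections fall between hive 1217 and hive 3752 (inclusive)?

5

k = 539
First selection ≥ 1217: 439 + ⌈(1217−439)/539⌉·539 = 439 + 2×539 = 1517
Last selection ≤ 3752: 439 + ⌊(3752−439)/539⌋·539 = 439 + 6×539 = 3673
Count = 6 − 2 + 1 = 5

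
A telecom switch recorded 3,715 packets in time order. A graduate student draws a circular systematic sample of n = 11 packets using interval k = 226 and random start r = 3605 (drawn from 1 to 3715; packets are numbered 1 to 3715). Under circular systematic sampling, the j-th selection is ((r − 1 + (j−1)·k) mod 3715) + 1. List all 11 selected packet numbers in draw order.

Selection 1: 3605
Selection 2: 3605 + 226 = 3831 → 3831 − 3715 = 116
Selection 3: 116 + 226 = 342
Selection 4: 342 + 226 = 568
Selection 5: 568 + 226 = 794
Selection 6: 794 + 226 = 1020
Selection 7: 1020 + 226 = 1246
Selection 8: 1246 + 226 = 1472
Selection 9: 1472 + 226 = 1698
Selection 10: 1698 + 226 = 1924
Selection 11: 1924 + 226 = 2150

3605, 116, 342, 568, 794, 1020, 1246, 1472, 1698, 1924, 2150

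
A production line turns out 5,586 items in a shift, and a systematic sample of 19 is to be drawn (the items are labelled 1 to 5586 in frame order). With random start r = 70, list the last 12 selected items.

2128, 2422, 2716, 3010, 3304, 3598, 3892, 4186, 4480, 4774, 5068, 5362

k = N/n = 5586/19 = 294
8th selection = 70 + 7×294 = 2128
9th: 2128 + 294 = 2422
10th: 2422 + 294 = 2716
11th: 2716 + 294 = 3010
12th: 3010 + 294 = 3304
13th: 3304 + 294 = 3598
14th: 3598 + 294 = 3892
15th: 3892 + 294 = 4186
16th: 4186 + 294 = 4480
17th: 4480 + 294 = 4774
18th: 4774 + 294 = 5068
19th: 5068 + 294 = 5362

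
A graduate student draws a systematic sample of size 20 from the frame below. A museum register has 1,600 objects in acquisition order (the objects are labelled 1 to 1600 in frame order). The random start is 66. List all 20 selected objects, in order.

k = N/n = 1600/20 = 80
object 1: 66
object 2: 66 + 80 = 146
object 3: 146 + 80 = 226
object 4: 226 + 80 = 306
object 5: 306 + 80 = 386
object 6: 386 + 80 = 466
object 7: 466 + 80 = 546
object 8: 546 + 80 = 626
object 9: 626 + 80 = 706
object 10: 706 + 80 = 786
object 11: 786 + 80 = 866
object 12: 866 + 80 = 946
object 13: 946 + 80 = 1026
object 14: 1026 + 80 = 1106
object 15: 1106 + 80 = 1186
object 16: 1186 + 80 = 1266
object 17: 1266 + 80 = 1346
object 18: 1346 + 80 = 1426
object 19: 1426 + 80 = 1506
object 20: 1506 + 80 = 1586

66, 146, 226, 306, 386, 466, 546, 626, 706, 786, 866, 946, 1026, 1106, 1186, 1266, 1346, 1426, 1506, 1586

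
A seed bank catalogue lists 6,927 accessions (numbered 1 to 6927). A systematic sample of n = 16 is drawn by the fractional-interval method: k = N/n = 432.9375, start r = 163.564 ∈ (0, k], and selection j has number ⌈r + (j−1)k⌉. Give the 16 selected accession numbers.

164, 597, 1030, 1463, 1896, 2329, 2762, 3195, 3628, 4061, 4493, 4926, 5359, 5792, 6225, 6658

j=1: r + 0k = 163.564 → ⌈·⌉ = 164
j=2: r + 1k = 596.5015 → ⌈·⌉ = 597
j=3: r + 2k = 1029.439 → ⌈·⌉ = 1030
j=4: r + 3k = 1462.3765 → ⌈·⌉ = 1463
j=5: r + 4k = 1895.314 → ⌈·⌉ = 1896
j=6: r + 5k = 2328.2515 → ⌈·⌉ = 2329
j=7: r + 6k = 2761.189 → ⌈·⌉ = 2762
j=8: r + 7k = 3194.1265 → ⌈·⌉ = 3195
j=9: r + 8k = 3627.064 → ⌈·⌉ = 3628
j=10: r + 9k = 4060.0015 → ⌈·⌉ = 4061
j=11: r + 10k = 4492.939 → ⌈·⌉ = 4493
j=12: r + 11k = 4925.8765 → ⌈·⌉ = 4926
j=13: r + 12k = 5358.814 → ⌈·⌉ = 5359
j=14: r + 13k = 5791.7515 → ⌈·⌉ = 5792
j=15: r + 14k = 6224.689 → ⌈·⌉ = 6225
j=16: r + 15k = 6657.6265 → ⌈·⌉ = 6658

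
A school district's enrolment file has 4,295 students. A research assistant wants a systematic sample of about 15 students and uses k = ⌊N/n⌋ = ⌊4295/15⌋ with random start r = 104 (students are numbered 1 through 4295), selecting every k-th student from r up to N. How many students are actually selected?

15

k = ⌊4295/15⌋ = 286
Achieved size = ⌊(4295 − 104)/286⌋ + 1 = ⌊4191/286⌋ + 1 = 14 + 1 = 15
(last selection: 104 + 14×286 = 4108 ≤ 4295; next would be 4394 > 4295)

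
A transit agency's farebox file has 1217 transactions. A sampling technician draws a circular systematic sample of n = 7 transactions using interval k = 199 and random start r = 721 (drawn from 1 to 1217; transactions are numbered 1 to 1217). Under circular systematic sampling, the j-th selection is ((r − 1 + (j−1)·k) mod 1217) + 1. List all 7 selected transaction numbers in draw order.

721, 920, 1119, 101, 300, 499, 698

Selection 1: 721
Selection 2: 721 + 199 = 920
Selection 3: 920 + 199 = 1119
Selection 4: 1119 + 199 = 1318 → 1318 − 1217 = 101
Selection 5: 101 + 199 = 300
Selection 6: 300 + 199 = 499
Selection 7: 499 + 199 = 698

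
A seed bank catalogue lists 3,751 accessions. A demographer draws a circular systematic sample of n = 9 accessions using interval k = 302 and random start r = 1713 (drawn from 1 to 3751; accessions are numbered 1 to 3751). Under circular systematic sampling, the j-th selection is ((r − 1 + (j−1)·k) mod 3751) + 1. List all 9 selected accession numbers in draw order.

Selection 1: 1713
Selection 2: 1713 + 302 = 2015
Selection 3: 2015 + 302 = 2317
Selection 4: 2317 + 302 = 2619
Selection 5: 2619 + 302 = 2921
Selection 6: 2921 + 302 = 3223
Selection 7: 3223 + 302 = 3525
Selection 8: 3525 + 302 = 3827 → 3827 − 3751 = 76
Selection 9: 76 + 302 = 378

1713, 2015, 2317, 2619, 2921, 3223, 3525, 76, 378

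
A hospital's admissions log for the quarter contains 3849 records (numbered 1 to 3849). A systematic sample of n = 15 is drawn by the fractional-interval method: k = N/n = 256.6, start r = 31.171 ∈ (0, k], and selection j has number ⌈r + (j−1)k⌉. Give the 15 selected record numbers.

j=1: r + 0k = 31.171 → ⌈·⌉ = 32
j=2: r + 1k = 287.771 → ⌈·⌉ = 288
j=3: r + 2k = 544.371 → ⌈·⌉ = 545
j=4: r + 3k = 800.971 → ⌈·⌉ = 801
j=5: r + 4k = 1057.571 → ⌈·⌉ = 1058
j=6: r + 5k = 1314.171 → ⌈·⌉ = 1315
j=7: r + 6k = 1570.771 → ⌈·⌉ = 1571
j=8: r + 7k = 1827.371 → ⌈·⌉ = 1828
j=9: r + 8k = 2083.971 → ⌈·⌉ = 2084
j=10: r + 9k = 2340.571 → ⌈·⌉ = 2341
j=11: r + 10k = 2597.171 → ⌈·⌉ = 2598
j=12: r + 11k = 2853.771 → ⌈·⌉ = 2854
j=13: r + 12k = 3110.371 → ⌈·⌉ = 3111
j=14: r + 13k = 3366.971 → ⌈·⌉ = 3367
j=15: r + 14k = 3623.571 → ⌈·⌉ = 3624

32, 288, 545, 801, 1058, 1315, 1571, 1828, 2084, 2341, 2598, 2854, 3111, 3367, 3624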